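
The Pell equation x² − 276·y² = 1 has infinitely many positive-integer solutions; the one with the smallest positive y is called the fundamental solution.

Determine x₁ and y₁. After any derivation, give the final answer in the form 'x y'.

d=276: √d = [16; 1,1,1,1,2,2,2,1,1,1,1,32] (ℓ=12, even), read p_11/q_11
a_0=16:  p_0=16·1+0=16,  q_0=16·0+1=1
a_1=1:  p_1=1·16+1=17,  q_1=1·1+0=1
…
a_4=1:  p_4=1·50+33=83,  q_4=1·3+2=5
…
a_7=2:  p_7=2·515+216=1246,  q_7=2·31+13=75
…
a_10=1:  p_10=1·3007+1761=4768,  q_10=1·181+106=287
a_11=1:  p_11=1·4768+3007=7775,  q_11=1·287+181=468
(x₁, y₁) = (7775, 468);  7775² − 276·468² = 1 ✓

7775 468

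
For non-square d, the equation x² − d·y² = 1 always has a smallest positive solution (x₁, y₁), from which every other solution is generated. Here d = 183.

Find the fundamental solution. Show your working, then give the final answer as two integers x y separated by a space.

487 36

√183 → a₀=13, period (1,1,8,1,1,26); ℓ=6 even so k=5
a_0=13:  p_0=13·1+0=13,  q_0=13·0+1=1
…
a_4=1:  p_4=1·230+27=257,  q_4=1·17+2=19
a_5=1:  p_5=1·257+230=487,  q_5=1·19+17=36
fundamental: x₁=487, y₁=36  (since 237169 − 183·1296 = 1)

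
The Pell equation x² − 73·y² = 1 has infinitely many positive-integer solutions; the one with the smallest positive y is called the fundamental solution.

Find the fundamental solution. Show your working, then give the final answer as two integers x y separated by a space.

2281249 267000

√73 = [8; 1,1,5,5,1,1,16, …], period ℓ=7 (odd) → k=13
a_0=8:  p_0=8·1+0=8,  q_0=8·0+1=1
…
a_4=5:  p_4=5·94+17=487,  q_4=5·11+2=57
…
a_7=16:  p_7=16·1068+581=17669,  q_7=16·125+68=2068
…
a_11=5:  p_11=5·200767+36406=1040241,  q_11=5·23498+4261=121751
a_12=1:  p_12=1·1040241+200767=1241008,  q_12=1·121751+23498=145249
a_13=1:  p_13=1·1241008+1040241=2281249,  q_13=1·145249+121751=267000
fundamental: x₁=2281249, y₁=267000  (since 5204097000001 − 73·71289000000 = 1)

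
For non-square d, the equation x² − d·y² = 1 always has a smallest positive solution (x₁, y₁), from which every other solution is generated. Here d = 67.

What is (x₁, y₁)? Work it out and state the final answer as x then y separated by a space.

√67 → a₀=8, period (5,2,1,1,7,1,1,2,5,16); ℓ=10 even so k=9
i=0: a=8 ⇒ p=8, q=1
i=1: a=5 ⇒ p=41, q=5
i=2: a=2 ⇒ p=90, q=11
i=3: a=1 ⇒ p=131, q=16
i=4: a=1 ⇒ p=221, q=27
…
i=7: a=1 ⇒ p=3577, q=437
i=8: a=2 ⇒ p=9053, q=1106
i=9: a=5 ⇒ p=48842, q=5967
fundamental: x₁=48842, y₁=5967  (since 2385540964 − 67·35605089 = 1)

48842 5967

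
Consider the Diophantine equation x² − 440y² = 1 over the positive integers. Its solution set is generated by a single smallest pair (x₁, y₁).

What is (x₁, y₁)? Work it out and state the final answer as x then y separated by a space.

21 1

√440 → a₀=20, period (1,40); ℓ=2 even so k=1
k=0  a_k=20  p_k/q_k = 20/1
k=1  a_k=1  p_k/q_k = 21/1
→ (21, 1).  Check: 21²=441, 440·1²=440, difference 1.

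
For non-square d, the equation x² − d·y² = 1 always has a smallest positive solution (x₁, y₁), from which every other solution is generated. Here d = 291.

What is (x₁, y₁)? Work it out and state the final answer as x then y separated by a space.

290 17

√291 = [17; 17,34, …], period ℓ=2 (even) → k=1
a_0=17:  p_0=17·1+0=17,  q_0=17·0+1=1
a_1=17:  p_1=17·17+1=290,  q_1=17·1+0=17
fundamental: x₁=290, y₁=17  (since 84100 − 291·289 = 1)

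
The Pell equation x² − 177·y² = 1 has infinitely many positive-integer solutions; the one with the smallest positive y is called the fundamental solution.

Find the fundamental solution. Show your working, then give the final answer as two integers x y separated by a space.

[13; 3,3,2,8,2,3,3,26] for √177; ℓ=8 ⇒ convergent index 7
k=0  a_k=13  p_k/q_k = 13/1
k=1  a_k=3  p_k/q_k = 40/3
k=2  a_k=3  p_k/q_k = 133/10
k=3  a_k=2  p_k/q_k = 306/23
k=4  a_k=8  p_k/q_k = 2581/194
k=5  a_k=2  p_k/q_k = 5468/411
k=6  a_k=3  p_k/q_k = 18985/1427
k=7  a_k=3  p_k/q_k = 62423/4692
→ (62423, 4692).  Check: 62423²=3896630929, 177·4692²=3896630928, difference 1.

62423 4692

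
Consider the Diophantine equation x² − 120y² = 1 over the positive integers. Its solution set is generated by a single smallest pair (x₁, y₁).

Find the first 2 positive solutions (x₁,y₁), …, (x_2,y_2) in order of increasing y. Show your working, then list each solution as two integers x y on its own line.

d=120: √d = [10; 1,20] (ℓ=2, even), read p_1/q_1
step 0: (10, 1)  from 10·(1,0) + (0,1)
step 1: (11, 1)  from 1·(10,1) + (1,0)
(x₁, y₁) = (11, 1);  11² − 120·1² = 1 ✓
n=2: (11,1)∘(11,1) = (11·11+120·1·1, 11·1+1·11) = (241,22)

11 1
241 22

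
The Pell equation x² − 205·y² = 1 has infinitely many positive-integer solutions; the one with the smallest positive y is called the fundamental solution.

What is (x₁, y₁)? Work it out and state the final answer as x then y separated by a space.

[14; 3,6,1,4,1,6,3,28] for √205; ℓ=8 ⇒ convergent index 7
k=0  a_k=14  p_k/q_k = 14/1
…
k=4  a_k=4  p_k/q_k = 1532/107
k=5  a_k=1  p_k/q_k = 1847/129
k=6  a_k=6  p_k/q_k = 12614/881
k=7  a_k=3  p_k/q_k = 39689/2772
fundamental: x₁=39689, y₁=2772  (since 1575216721 − 205·7683984 = 1)

39689 2772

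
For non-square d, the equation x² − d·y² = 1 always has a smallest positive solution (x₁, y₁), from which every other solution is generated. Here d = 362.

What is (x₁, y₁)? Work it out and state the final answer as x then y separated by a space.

723 38

√362 → a₀=19, period (38); ℓ=1 odd so k=1
step 0: (19, 1)  from 19·(1,0) + (0,1)
step 1: (723, 38)  from 38·(19,1) + (1,0)
(x₁, y₁) = (723, 38);  723² − 362·38² = 1 ✓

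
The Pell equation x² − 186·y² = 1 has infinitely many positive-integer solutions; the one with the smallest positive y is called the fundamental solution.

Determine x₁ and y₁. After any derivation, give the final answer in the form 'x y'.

7501 550

[13; 1,1,1,3,4,3,1,1,1,26] for √186; ℓ=10 ⇒ convergent index 9
a_0=13:  p_0=13·1+0=13,  q_0=13·0+1=1
a_1=1:  p_1=1·13+1=14,  q_1=1·1+0=1
a_2=1:  p_2=1·14+13=27,  q_2=1·1+1=2
…
a_6=3:  p_6=3·641+150=2073,  q_6=3·47+11=152
a_7=1:  p_7=1·2073+641=2714,  q_7=1·152+47=199
a_8=1:  p_8=1·2714+2073=4787,  q_8=1·199+152=351
a_9=1:  p_9=1·4787+2714=7501,  q_9=1·351+199=550
(x₁, y₁) = (7501, 550);  7501² − 186·550² = 1 ✓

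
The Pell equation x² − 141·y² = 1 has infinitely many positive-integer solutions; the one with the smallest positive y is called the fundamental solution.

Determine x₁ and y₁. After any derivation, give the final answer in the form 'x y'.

95 8

d=141: √d = [11; 1,6,1,22] (ℓ=4, even), read p_3/q_3
i=0: a=11 ⇒ p=11, q=1
…
i=2: a=6 ⇒ p=83, q=7
i=3: a=1 ⇒ p=95, q=8
(x₁, y₁) = (95, 8);  95² − 141·8² = 1 ✓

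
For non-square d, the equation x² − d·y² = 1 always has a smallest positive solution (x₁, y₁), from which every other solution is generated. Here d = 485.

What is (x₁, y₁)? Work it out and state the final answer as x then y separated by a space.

969 44

√485 → a₀=22, period (44); ℓ=1 odd so k=1
step 0: (22, 1)  from 22·(1,0) + (0,1)
step 1: (969, 44)  from 44·(22,1) + (1,0)
fundamental: x₁=969, y₁=44  (since 938961 − 485·1936 = 1)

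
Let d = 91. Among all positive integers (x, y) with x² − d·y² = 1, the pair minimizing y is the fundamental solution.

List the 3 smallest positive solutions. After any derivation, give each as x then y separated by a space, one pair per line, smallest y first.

√91 = [9; 1,1,5,1,5,1,1,18, …], period ℓ=8 (even) → k=7
a_0=9:  p_0=9·1+0=9,  q_0=9·0+1=1
a_1=1:  p_1=1·9+1=10,  q_1=1·1+0=1
a_2=1:  p_2=1·10+9=19,  q_2=1·1+1=2
a_3=5:  p_3=5·19+10=105,  q_3=5·2+1=11
a_4=1:  p_4=1·105+19=124,  q_4=1·11+2=13
…
a_6=1:  p_6=1·725+124=849,  q_6=1·76+13=89
a_7=1:  p_7=1·849+725=1574,  q_7=1·89+76=165
fundamental: x₁=1574, y₁=165  (since 2477476 − 91·27225 = 1)
n=2: (1574,165)∘(1574,165) = (1574·1574+91·165·165, 1574·165+165·1574) = (4954951,519420)
n=3: (4954951,519420)∘(1574,165) = (1574·4954951+91·165·519420, 1574·519420+165·4954951) = (15598184174,1635133995)

1574 165
4954951 519420
15598184174 1635133995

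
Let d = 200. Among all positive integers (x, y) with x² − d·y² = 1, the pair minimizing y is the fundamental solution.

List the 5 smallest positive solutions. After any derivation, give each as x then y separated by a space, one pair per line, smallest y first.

99 7
19601 1386
3880899 274421
768398401 54333972
152139002499 10757852035

d=200: √d = [14; 7,28] (ℓ=2, even), read p_1/q_1
k=0  a_k=14  p_k/q_k = 14/1
k=1  a_k=7  p_k/q_k = 99/7
fundamental: x₁=99, y₁=7  (since 9801 − 200·49 = 1)
n=2: (99,7)∘(99,7) = (99·99+200·7·7, 99·7+7·99) = (19601,1386)
n=3: (19601,1386)∘(99,7) = (99·19601+200·7·1386, 99·1386+7·19601) = (3880899,274421)
n=4: (3880899,274421)∘(99,7) = (99·3880899+200·7·274421, 99·274421+7·3880899) = (768398401,54333972)
n=5: (768398401,54333972)∘(99,7) = (99·768398401+200·7·54333972, 99·54333972+7·768398401) = (152139002499,10757852035)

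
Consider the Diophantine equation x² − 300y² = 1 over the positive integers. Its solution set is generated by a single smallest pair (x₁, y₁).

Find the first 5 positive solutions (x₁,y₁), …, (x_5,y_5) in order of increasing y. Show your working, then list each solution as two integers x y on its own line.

1351 78
3650401 210756
9863382151 569462634
26650854921601 1538687826312
72010600134783751 4157533937232390

[17; 3,8,3,34] for √300; ℓ=4 ⇒ convergent index 3
k=0  a_k=17  p_k/q_k = 17/1
…
k=2  a_k=8  p_k/q_k = 433/25
k=3  a_k=3  p_k/q_k = 1351/78
(x₁, y₁) = (1351, 78);  1351² − 300·78² = 1 ✓
n=2: (1351,78)∘(1351,78) = (1351·1351+300·78·78, 1351·78+78·1351) = (3650401,210756)
n=3: (3650401,210756)∘(1351,78) = (1351·3650401+300·78·210756, 1351·210756+78·3650401) = (9863382151,569462634)
n=4: (9863382151,569462634)∘(1351,78) = (1351·9863382151+300·78·569462634, 1351·569462634+78·9863382151) = (26650854921601,1538687826312)
n=5: (26650854921601,1538687826312)∘(1351,78) = (1351·26650854921601+300·78·1538687826312, 1351·1538687826312+78·26650854921601) = (72010600134783751,4157533937232390)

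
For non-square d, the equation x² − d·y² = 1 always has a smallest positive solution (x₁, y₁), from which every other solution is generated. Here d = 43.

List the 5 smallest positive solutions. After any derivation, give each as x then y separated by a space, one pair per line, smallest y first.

3482 531
24248647 3697884
168867574226 25752063645
1175993762661217 179337367525896
8189620394305140962 1248905401698276099

[6; 1,1,3,1,5,1,3,1,1,12] for √43; ℓ=10 ⇒ convergent index 9
a_0=6:  p_0=6·1+0=6,  q_0=6·0+1=1
a_1=1:  p_1=1·6+1=7,  q_1=1·1+0=1
a_2=1:  p_2=1·7+6=13,  q_2=1·1+1=2
a_3=3:  p_3=3·13+7=46,  q_3=3·2+1=7
a_4=1:  p_4=1·46+13=59,  q_4=1·7+2=9
…
a_6=1:  p_6=1·341+59=400,  q_6=1·52+9=61
…
a_8=1:  p_8=1·1541+400=1941,  q_8=1·235+61=296
a_9=1:  p_9=1·1941+1541=3482,  q_9=1·296+235=531
(x₁, y₁) = (3482, 531);  3482² − 43·531² = 1 ✓
(x_2, y_2) = (3482·3482 + 43·531·531, 3482·531 + 531·3482) = (24248647, 3697884)
(x_3, y_3) = (3482·24248647 + 43·531·3697884, 3482·3697884 + 531·24248647) = (168867574226, 25752063645)
(x_4, y_4) = (3482·168867574226 + 43·531·25752063645, 3482·25752063645 + 531·168867574226) = (1175993762661217, 179337367525896)
(x_5, y_5) = (3482·1175993762661217 + 43·531·179337367525896, 3482·179337367525896 + 531·1175993762661217) = (8189620394305140962, 1248905401698276099)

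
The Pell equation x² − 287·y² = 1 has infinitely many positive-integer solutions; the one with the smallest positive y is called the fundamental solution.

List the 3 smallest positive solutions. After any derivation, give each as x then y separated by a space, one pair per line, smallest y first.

d=287: √d = [16; 1,15,1,32] (ℓ=4, even), read p_3/q_3
k=0  a_k=16  p_k/q_k = 16/1
k=1  a_k=1  p_k/q_k = 17/1
k=2  a_k=15  p_k/q_k = 271/16
k=3  a_k=1  p_k/q_k = 288/17
(x₁, y₁) = (288, 17);  288² − 287·17² = 1 ✓
(288+17√287)^2 = 165887 + 9792√287
(288+17√287)^3 = 95550624 + 5640175√287

288 17
165887 9792
95550624 5640175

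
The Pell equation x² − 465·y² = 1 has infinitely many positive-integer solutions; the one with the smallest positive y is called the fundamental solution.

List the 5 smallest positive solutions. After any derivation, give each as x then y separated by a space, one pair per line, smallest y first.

15871 736
503777281 23362112
15990898437631 741560158368
507583097703505921 23538602523554944
16111702671313786506751 747162320561120874080

√465 = [21; 1,1,3,2,2,2,3,1,1,42, …], period ℓ=10 (even) → k=9
i=0: a=21 ⇒ p=21, q=1
i=1: a=1 ⇒ p=22, q=1
…
i=3: a=3 ⇒ p=151, q=7
i=4: a=2 ⇒ p=345, q=16
i=5: a=2 ⇒ p=841, q=39
i=6: a=2 ⇒ p=2027, q=94
i=7: a=3 ⇒ p=6922, q=321
i=8: a=1 ⇒ p=8949, q=415
i=9: a=1 ⇒ p=15871, q=736
→ (15871, 736).  Check: 15871²=251888641, 465·736²=251888640, difference 1.
(15871+736√465)^2 = 503777281 + 23362112√465
(15871+736√465)^3 = 15990898437631 + 741560158368√465
(15871+736√465)^4 = 507583097703505921 + 23538602523554944√465
(15871+736√465)^5 = 16111702671313786506751 + 747162320561120874080√465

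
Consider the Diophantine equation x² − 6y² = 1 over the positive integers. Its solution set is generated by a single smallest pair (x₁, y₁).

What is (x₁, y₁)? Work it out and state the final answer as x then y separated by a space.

5 2

d=6: √d = [2; 2,4] (ℓ=2, even), read p_1/q_1
i=0: a=2 ⇒ p=2, q=1
i=1: a=2 ⇒ p=5, q=2
fundamental: x₁=5, y₁=2  (since 25 − 6·4 = 1)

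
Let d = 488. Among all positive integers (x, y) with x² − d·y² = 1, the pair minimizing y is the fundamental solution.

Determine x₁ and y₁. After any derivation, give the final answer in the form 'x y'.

243 11

d=488: √d = [22; 11,44] (ℓ=2, even), read p_1/q_1
i=0: a=22 ⇒ p=22, q=1
i=1: a=11 ⇒ p=243, q=11
fundamental: x₁=243, y₁=11  (since 59049 − 488·121 = 1)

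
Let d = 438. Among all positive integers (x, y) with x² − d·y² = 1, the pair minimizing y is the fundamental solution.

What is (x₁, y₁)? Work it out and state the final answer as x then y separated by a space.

293 14

[20; 1,12,1,40] for √438; ℓ=4 ⇒ convergent index 3
a_0=20:  p_0=20·1+0=20,  q_0=20·0+1=1
…
a_2=12:  p_2=12·21+20=272,  q_2=12·1+1=13
a_3=1:  p_3=1·272+21=293,  q_3=1·13+1=14
→ (293, 14).  Check: 293²=85849, 438·14²=85848, difference 1.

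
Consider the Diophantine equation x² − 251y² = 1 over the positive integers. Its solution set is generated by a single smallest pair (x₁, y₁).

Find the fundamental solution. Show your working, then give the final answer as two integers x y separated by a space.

3674890 231957

d=251: √d = [15; 1,5,2,1,2,…,5,1,30] (ℓ=14, even), read p_13/q_13
i=0: a=15 ⇒ p=15, q=1
…
i=2: a=5 ⇒ p=95, q=6
i=3: a=2 ⇒ p=206, q=13
i=4: a=1 ⇒ p=301, q=19
i=5: a=2 ⇒ p=808, q=51
i=6: a=2 ⇒ p=1917, q=121
i=7: a=15 ⇒ p=29563, q=1866
…
i=9: a=2 ⇒ p=151649, q=9572
i=10: a=1 ⇒ p=212692, q=13425
i=11: a=2 ⇒ p=577033, q=36422
i=12: a=5 ⇒ p=3097857, q=195535
i=13: a=1 ⇒ p=3674890, q=231957
(x₁, y₁) = (3674890, 231957);  3674890² − 251·231957² = 1 ✓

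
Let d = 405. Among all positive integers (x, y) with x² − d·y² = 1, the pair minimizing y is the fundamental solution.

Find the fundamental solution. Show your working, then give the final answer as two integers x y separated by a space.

161 8

d=405: √d = [20; 8,40] (ℓ=2, even), read p_1/q_1
a_0=20:  p_0=20·1+0=20,  q_0=20·0+1=1
a_1=8:  p_1=8·20+1=161,  q_1=8·1+0=8
fundamental: x₁=161, y₁=8  (since 25921 − 405·64 = 1)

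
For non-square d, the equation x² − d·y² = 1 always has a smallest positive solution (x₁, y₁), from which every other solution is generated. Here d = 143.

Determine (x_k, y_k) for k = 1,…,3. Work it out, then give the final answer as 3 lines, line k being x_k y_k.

d=143: √d = [11; 1,22] (ℓ=2, even), read p_1/q_1
a_0=11:  p_0=11·1+0=11,  q_0=11·0+1=1
a_1=1:  p_1=1·11+1=12,  q_1=1·1+0=1
(x₁, y₁) = (12, 1);  12² − 143·1² = 1 ✓
(12+1√143)^2 = 287 + 24√143
(12+1√143)^3 = 6876 + 575√143

12 1
287 24
6876 575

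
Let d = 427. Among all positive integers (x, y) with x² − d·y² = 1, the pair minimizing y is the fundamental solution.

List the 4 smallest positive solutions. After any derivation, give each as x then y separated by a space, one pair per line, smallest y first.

√427 → a₀=20, period (1,1,1,40); ℓ=4 even so k=3
step 0: (20, 1)  from 20·(1,0) + (0,1)
…
step 2: (41, 2)  from 1·(21,1) + (20,1)
step 3: (62, 3)  from 1·(41,2) + (21,1)
(x₁, y₁) = (62, 3);  62² − 427·3² = 1 ✓
k=2:  x_2 = 62·62+427·3·3 = 7687,  y_2 = 62·3+3·62 = 372
k=3:  x_3 = 62·7687+427·3·372 = 953126,  y_3 = 62·372+3·7687 = 46125
k=4:  x_4 = 62·953126+427·3·46125 = 118179937,  y_4 = 62·46125+3·953126 = 5719128

62 3
7687 372
953126 46125
118179937 5719128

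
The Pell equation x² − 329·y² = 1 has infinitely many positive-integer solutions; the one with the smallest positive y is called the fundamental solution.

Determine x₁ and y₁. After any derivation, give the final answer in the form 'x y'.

√329 → a₀=18, period (7,4,2,1,1,4,1,1,2,4,7,36); ℓ=12 even so k=11
a_0=18:  p_0=18·1+0=18,  q_0=18·0+1=1
a_1=7:  p_1=7·18+1=127,  q_1=7·1+0=7
a_2=4:  p_2=4·127+18=526,  q_2=4·7+1=29
a_3=2:  p_3=2·526+127=1179,  q_3=2·29+7=65
…
a_5=1:  p_5=1·1705+1179=2884,  q_5=1·94+65=159
a_6=4:  p_6=4·2884+1705=13241,  q_6=4·159+94=730
a_7=1:  p_7=1·13241+2884=16125,  q_7=1·730+159=889
a_8=1:  p_8=1·16125+13241=29366,  q_8=1·889+730=1619
a_9=2:  p_9=2·29366+16125=74857,  q_9=2·1619+889=4127
a_10=4:  p_10=4·74857+29366=328794,  q_10=4·4127+1619=18127
a_11=7:  p_11=7·328794+74857=2376415,  q_11=7·18127+4127=131016
→ (2376415, 131016).  Check: 2376415²=5647348252225, 329·131016²=5647348252224, difference 1.

2376415 131016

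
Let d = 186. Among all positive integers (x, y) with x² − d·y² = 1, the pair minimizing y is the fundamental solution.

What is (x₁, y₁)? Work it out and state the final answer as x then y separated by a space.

7501 550

√186 = [13; 1,1,1,3,4,3,1,1,1,26, …], period ℓ=10 (even) → k=9
k=0  a_k=13  p_k/q_k = 13/1
…
k=2  a_k=1  p_k/q_k = 27/2
k=3  a_k=1  p_k/q_k = 41/3
…
k=8  a_k=1  p_k/q_k = 4787/351
k=9  a_k=1  p_k/q_k = 7501/550
→ (7501, 550).  Check: 7501²=56265001, 186·550²=56265000, difference 1.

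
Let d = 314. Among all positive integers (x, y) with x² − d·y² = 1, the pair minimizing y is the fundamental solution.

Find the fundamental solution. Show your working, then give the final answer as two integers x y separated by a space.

√314 → a₀=17, period (1,2,1,1,2,1,34); ℓ=7 odd so k=13
step 0: (17, 1)  from 17·(1,0) + (0,1)
step 1: (18, 1)  from 1·(17,1) + (1,0)
step 2: (53, 3)  from 2·(18,1) + (17,1)
…
step 4: (124, 7)  from 1·(71,4) + (53,3)
…
step 6: (443, 25)  from 1·(319,18) + (124,7)
…
step 8: (15824, 893)  from 1·(15381,868) + (443,25)
…
step 10: (62853, 3547)  from 1·(47029,2654) + (15824,893)
step 11: (109882, 6201)  from 1·(62853,3547) + (47029,2654)
step 12: (282617, 15949)  from 2·(109882,6201) + (62853,3547)
step 13: (392499, 22150)  from 1·(282617,15949) + (109882,6201)
→ (392499, 22150).  Check: 392499²=154055465001, 314·22150²=154055465000, difference 1.

392499 22150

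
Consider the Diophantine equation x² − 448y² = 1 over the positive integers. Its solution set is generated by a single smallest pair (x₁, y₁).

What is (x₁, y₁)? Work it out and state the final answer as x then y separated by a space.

d=448: √d = [21; 6,42] (ℓ=2, even), read p_1/q_1
step 0: (21, 1)  from 21·(1,0) + (0,1)
step 1: (127, 6)  from 6·(21,1) + (1,0)
fundamental: x₁=127, y₁=6  (since 16129 − 448·36 = 1)

127 6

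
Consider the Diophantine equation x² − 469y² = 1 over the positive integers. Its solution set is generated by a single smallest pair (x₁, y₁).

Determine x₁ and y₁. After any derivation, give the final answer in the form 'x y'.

d=469: √d = [21; 1,1,1,10,6,10,1,1,1,42] (ℓ=10, even), read p_9/q_9
i=0: a=21 ⇒ p=21, q=1
i=1: a=1 ⇒ p=22, q=1
i=2: a=1 ⇒ p=43, q=2
…
i=4: a=10 ⇒ p=693, q=32
i=5: a=6 ⇒ p=4223, q=195
…
i=7: a=1 ⇒ p=47146, q=2177
i=8: a=1 ⇒ p=90069, q=4159
i=9: a=1 ⇒ p=137215, q=6336
→ (137215, 6336).  Check: 137215²=18827956225, 469·6336²=18827956224, difference 1.

137215 6336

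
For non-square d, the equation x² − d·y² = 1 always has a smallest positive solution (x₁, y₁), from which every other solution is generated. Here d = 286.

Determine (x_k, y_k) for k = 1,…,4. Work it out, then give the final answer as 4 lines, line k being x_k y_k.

561835 33222
631317134449 37330564740
709392124465745995 41947235681362578
797122648497793485067201 47134850318039357456520

d=286: √d = [16; 1,10,3,3,2,3,3,10,1,32] (ℓ=10, even), read p_9/q_9
k=0  a_k=16  p_k/q_k = 16/1
k=1  a_k=1  p_k/q_k = 17/1
…
k=3  a_k=3  p_k/q_k = 575/34
…
k=5  a_k=2  p_k/q_k = 4397/260
k=6  a_k=3  p_k/q_k = 15102/893
…
k=8  a_k=10  p_k/q_k = 512132/30283
k=9  a_k=1  p_k/q_k = 561835/33222
fundamental: x₁=561835, y₁=33222  (since 315658567225 − 286·1103701284 = 1)
n=2: (561835,33222)∘(561835,33222) = (561835·561835+286·33222·33222, 561835·33222+33222·561835) = (631317134449,37330564740)
n=3: (631317134449,37330564740)∘(561835,33222) = (561835·631317134449+286·33222·37330564740, 561835·37330564740+33222·631317134449) = (709392124465745995,41947235681362578)
n=4: (709392124465745995,41947235681362578)∘(561835,33222) = (561835·709392124465745995+286·33222·41947235681362578, 561835·41947235681362578+33222·709392124465745995) = (797122648497793485067201,47134850318039357456520)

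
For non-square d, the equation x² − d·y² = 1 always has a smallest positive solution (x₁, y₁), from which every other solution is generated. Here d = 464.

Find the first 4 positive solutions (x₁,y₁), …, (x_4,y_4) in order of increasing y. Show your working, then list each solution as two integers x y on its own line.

9801 455
192119201 8918910
3765920568201 174828473365
73819574785756801 3426987725981820

[21; 1,1,5,1,1,1,5,1,1,42] for √464; ℓ=10 ⇒ convergent index 9
a_0=21:  p_0=21·1+0=21,  q_0=21·0+1=1
…
a_4=1:  p_4=1·237+43=280,  q_4=1·11+2=13
a_5=1:  p_5=1·280+237=517,  q_5=1·13+11=24
a_6=1:  p_6=1·517+280=797,  q_6=1·24+13=37
a_7=5:  p_7=5·797+517=4502,  q_7=5·37+24=209
a_8=1:  p_8=1·4502+797=5299,  q_8=1·209+37=246
a_9=1:  p_9=1·5299+4502=9801,  q_9=1·246+209=455
→ (9801, 455).  Check: 9801²=96059601, 464·455²=96059600, difference 1.
n=2: (9801,455)∘(9801,455) = (9801·9801+464·455·455, 9801·455+455·9801) = (192119201,8918910)
n=3: (192119201,8918910)∘(9801,455) = (9801·192119201+464·455·8918910, 9801·8918910+455·192119201) = (3765920568201,174828473365)
n=4: (3765920568201,174828473365)∘(9801,455) = (9801·3765920568201+464·455·174828473365, 9801·174828473365+455·3765920568201) = (73819574785756801,3426987725981820)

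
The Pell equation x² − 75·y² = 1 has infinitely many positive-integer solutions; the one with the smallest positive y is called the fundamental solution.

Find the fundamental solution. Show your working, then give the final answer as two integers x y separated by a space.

26 3

[8; 1,1,1,16] for √75; ℓ=4 ⇒ convergent index 3
i=0: a=8 ⇒ p=8, q=1
…
i=2: a=1 ⇒ p=17, q=2
i=3: a=1 ⇒ p=26, q=3
(x₁, y₁) = (26, 3);  26² − 75·3² = 1 ✓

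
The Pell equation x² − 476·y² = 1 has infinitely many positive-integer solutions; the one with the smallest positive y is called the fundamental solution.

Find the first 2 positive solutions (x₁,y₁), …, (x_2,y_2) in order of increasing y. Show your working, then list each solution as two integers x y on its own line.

d=476: √d = [21; 1,4,2,10,2,4,1,42] (ℓ=8, even), read p_7/q_7
i=0: a=21 ⇒ p=21, q=1
i=1: a=1 ⇒ p=22, q=1
…
i=3: a=2 ⇒ p=240, q=11
i=4: a=10 ⇒ p=2509, q=115
…
i=6: a=4 ⇒ p=23541, q=1079
i=7: a=1 ⇒ p=28799, q=1320
fundamental: x₁=28799, y₁=1320  (since 829382401 − 476·1742400 = 1)
n=2: (28799,1320)∘(28799,1320) = (28799·28799+476·1320·1320, 28799·1320+1320·28799) = (1658764801,76029360)

28799 1320
1658764801 76029360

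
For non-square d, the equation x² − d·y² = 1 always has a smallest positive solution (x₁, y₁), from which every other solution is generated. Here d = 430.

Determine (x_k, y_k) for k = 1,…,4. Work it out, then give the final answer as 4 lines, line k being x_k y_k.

d=430: √d = [20; 1,2,1,3,1,…,2,1,40] (ℓ=14, even), read p_13/q_13
step 0: (20, 1)  from 20·(1,0) + (0,1)
…
step 2: (62, 3)  from 2·(21,1) + (20,1)
step 3: (83, 4)  from 1·(62,3) + (21,1)
…
step 5: (394, 19)  from 1·(311,15) + (83,4)
step 6: (2675, 129)  from 6·(394,19) + (311,15)
…
step 9: (155233, 7486)  from 1·(133439,6435) + (21794,1051)
…
step 11: (754371, 36379)  from 1·(599138,28893) + (155233,7486)
step 12: (2107880, 101651)  from 2·(754371,36379) + (599138,28893)
step 13: (2862251, 138030)  from 1·(2107880,101651) + (754371,36379)
→ (2862251, 138030).  Check: 2862251²=8192480787001, 430·138030²=8192480787000, difference 1.
(2862251+138030√430)^2 = 16384961574001 + 790153011060√430
(2862251+138030√430)^3 = 93795745300289010251 + 4523232492118854090√430
(2862251+138030√430)^4 = 536933931562978654798296001 + 25893253447598574322902120√430

2862251 138030
16384961574001 790153011060
93795745300289010251 4523232492118854090
536933931562978654798296001 25893253447598574322902120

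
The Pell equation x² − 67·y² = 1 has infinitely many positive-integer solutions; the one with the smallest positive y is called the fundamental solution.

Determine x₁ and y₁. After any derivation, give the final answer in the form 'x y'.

48842 5967

√67 → a₀=8, period (5,2,1,1,7,1,1,2,5,16); ℓ=10 even so k=9
a_0=8:  p_0=8·1+0=8,  q_0=8·0+1=1
a_1=5:  p_1=5·8+1=41,  q_1=5·1+0=5
…
a_3=1:  p_3=1·90+41=131,  q_3=1·11+5=16
a_4=1:  p_4=1·131+90=221,  q_4=1·16+11=27
a_5=7:  p_5=7·221+131=1678,  q_5=7·27+16=205
a_6=1:  p_6=1·1678+221=1899,  q_6=1·205+27=232
a_7=1:  p_7=1·1899+1678=3577,  q_7=1·232+205=437
a_8=2:  p_8=2·3577+1899=9053,  q_8=2·437+232=1106
a_9=5:  p_9=5·9053+3577=48842,  q_9=5·1106+437=5967
(x₁, y₁) = (48842, 5967);  48842² − 67·5967² = 1 ✓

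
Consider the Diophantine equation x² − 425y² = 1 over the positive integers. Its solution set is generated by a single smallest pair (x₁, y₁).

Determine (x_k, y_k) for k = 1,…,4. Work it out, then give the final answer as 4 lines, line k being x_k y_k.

143649 6968
41270070401 2001892464
11856808685922849 575139701115304
3406437421806992601601 165236485849022716128

d=425: √d = [20; 1,1,1,1,1,1,40] (ℓ=7, odd), read p_13/q_13
a_0=20:  p_0=20·1+0=20,  q_0=20·0+1=1
…
a_2=1:  p_2=1·21+20=41,  q_2=1·1+1=2
a_3=1:  p_3=1·41+21=62,  q_3=1·2+1=3
a_4=1:  p_4=1·62+41=103,  q_4=1·3+2=5
…
a_6=1:  p_6=1·165+103=268,  q_6=1·8+5=13
a_7=40:  p_7=40·268+165=10885,  q_7=40·13+8=528
a_8=1:  p_8=1·10885+268=11153,  q_8=1·528+13=541
…
a_10=1:  p_10=1·22038+11153=33191,  q_10=1·1069+541=1610
a_11=1:  p_11=1·33191+22038=55229,  q_11=1·1610+1069=2679
a_12=1:  p_12=1·55229+33191=88420,  q_12=1·2679+1610=4289
a_13=1:  p_13=1·88420+55229=143649,  q_13=1·4289+2679=6968
(x₁, y₁) = (143649, 6968);  143649² − 425·6968² = 1 ✓
(143649+6968√425)^2 = 41270070401 + 2001892464√425
(143649+6968√425)^3 = 11856808685922849 + 575139701115304√425
(143649+6968√425)^4 = 3406437421806992601601 + 165236485849022716128√425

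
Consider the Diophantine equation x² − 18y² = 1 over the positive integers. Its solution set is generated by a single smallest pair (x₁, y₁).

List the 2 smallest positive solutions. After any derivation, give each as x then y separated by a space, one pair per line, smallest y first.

17 4
577 136

√18 = [4; 4,8, …], period ℓ=2 (even) → k=1
k=0  a_k=4  p_k/q_k = 4/1
k=1  a_k=4  p_k/q_k = 17/4
(x₁, y₁) = (17, 4);  17² − 18·4² = 1 ✓
(x_2, y_2) = (17·17 + 18·4·4, 17·4 + 4·17) = (577, 136)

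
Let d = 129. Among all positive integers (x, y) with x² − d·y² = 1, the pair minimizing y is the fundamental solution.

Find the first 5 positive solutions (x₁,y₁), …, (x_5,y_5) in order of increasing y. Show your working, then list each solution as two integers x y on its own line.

[11; 2,1,3,1,6,1,3,1,2,22] for √129; ℓ=10 ⇒ convergent index 9
a_0=11:  p_0=11·1+0=11,  q_0=11·0+1=1
…
a_4=1:  p_4=1·125+34=159,  q_4=1·11+3=14
…
a_6=1:  p_6=1·1079+159=1238,  q_6=1·95+14=109
…
a_8=1:  p_8=1·4793+1238=6031,  q_8=1·422+109=531
a_9=2:  p_9=2·6031+4793=16855,  q_9=2·531+422=1484
fundamental: x₁=16855, y₁=1484  (since 284091025 − 129·2202256 = 1)
n=2: (16855,1484)∘(16855,1484) = (16855·16855+129·1484·1484, 16855·1484+1484·16855) = (568182049,50025640)
n=3: (568182049,50025640)∘(16855,1484) = (16855·568182049+129·1484·50025640, 16855·50025640+1484·568182049) = (19153416854935,1686364322916)
n=4: (19153416854935,1686364322916)∘(16855,1484) = (16855·19153416854935+129·1484·1686364322916, 16855·1686364322916+1484·19153416854935) = (645661681611676801,56847341275472720)
n=5: (645661681611676801,56847341275472720)∘(16855,1484) = (16855·645661681611676801+129·1484·56847341275472720, 16855·56847341275472720+1484·645661681611676801) = (21765255267976208106775,1916323872709821068284)

16855 1484
568182049 50025640
19153416854935 1686364322916
645661681611676801 56847341275472720
21765255267976208106775 1916323872709821068284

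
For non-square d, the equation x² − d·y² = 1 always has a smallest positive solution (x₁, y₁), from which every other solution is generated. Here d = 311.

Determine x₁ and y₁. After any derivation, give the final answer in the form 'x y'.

√311 = [17; 1,1,1,2,1,…,1,1,34, …], period ℓ=16 (even) → k=15
a_0=17:  p_0=17·1+0=17,  q_0=17·0+1=1
a_1=1:  p_1=1·17+1=18,  q_1=1·1+0=1
a_2=1:  p_2=1·18+17=35,  q_2=1·1+1=2
a_3=1:  p_3=1·35+18=53,  q_3=1·2+1=3
a_4=2:  p_4=2·53+35=141,  q_4=2·3+2=8
…
a_8=17:  p_8=17·4109+1305=71158,  q_8=17·233+74=4035
…
a_10=6:  p_10=6·217583+71158=1376656,  q_10=6·12338+4035=78063
…
a_12=2:  p_12=2·1594239+1376656=4565134,  q_12=2·90401+78063=258865
a_13=1:  p_13=1·4565134+1594239=6159373,  q_13=1·258865+90401=349266
a_14=1:  p_14=1·6159373+4565134=10724507,  q_14=1·349266+258865=608131
a_15=1:  p_15=1·10724507+6159373=16883880,  q_15=1·608131+349266=957397
fundamental: x₁=16883880, y₁=957397  (since 285065403854400 − 311·916609015609 = 1)

16883880 957397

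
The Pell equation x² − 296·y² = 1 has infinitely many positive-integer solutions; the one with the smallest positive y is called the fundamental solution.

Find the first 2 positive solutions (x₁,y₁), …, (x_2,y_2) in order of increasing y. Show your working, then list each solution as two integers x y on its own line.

[17; 4,1,7,1,4,34] for √296; ℓ=6 ⇒ convergent index 5
i=0: a=17 ⇒ p=17, q=1
i=1: a=4 ⇒ p=69, q=4
…
i=4: a=1 ⇒ p=757, q=44
i=5: a=4 ⇒ p=3699, q=215
→ (3699, 215).  Check: 3699²=13682601, 296·215²=13682600, difference 1.
n=2: (3699,215)∘(3699,215) = (3699·3699+296·215·215, 3699·215+215·3699) = (27365201,1590570)

3699 215
27365201 1590570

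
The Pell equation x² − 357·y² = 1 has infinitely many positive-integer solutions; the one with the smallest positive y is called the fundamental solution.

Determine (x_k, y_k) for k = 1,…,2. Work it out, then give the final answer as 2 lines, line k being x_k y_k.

d=357: √d = [18; 1,8,2,8,1,36] (ℓ=6, even), read p_5/q_5
a_0=18:  p_0=18·1+0=18,  q_0=18·0+1=1
a_1=1:  p_1=1·18+1=19,  q_1=1·1+0=1
a_2=8:  p_2=8·19+18=170,  q_2=8·1+1=9
…
a_4=8:  p_4=8·359+170=3042,  q_4=8·19+9=161
a_5=1:  p_5=1·3042+359=3401,  q_5=1·161+19=180
fundamental: x₁=3401, y₁=180  (since 11566801 − 357·32400 = 1)
(3401+180√357)^2 = 23133601 + 1224360√357

3401 180
23133601 1224360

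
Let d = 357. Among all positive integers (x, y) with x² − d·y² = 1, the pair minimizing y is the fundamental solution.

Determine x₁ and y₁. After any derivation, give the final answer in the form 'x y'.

d=357: √d = [18; 1,8,2,8,1,36] (ℓ=6, even), read p_5/q_5
i=0: a=18 ⇒ p=18, q=1
i=1: a=1 ⇒ p=19, q=1
i=2: a=8 ⇒ p=170, q=9
i=3: a=2 ⇒ p=359, q=19
i=4: a=8 ⇒ p=3042, q=161
i=5: a=1 ⇒ p=3401, q=180
→ (3401, 180).  Check: 3401²=11566801, 357·180²=11566800, difference 1.

3401 180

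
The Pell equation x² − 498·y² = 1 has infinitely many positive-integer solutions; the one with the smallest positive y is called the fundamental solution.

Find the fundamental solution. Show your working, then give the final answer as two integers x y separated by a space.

179777 8056

[22; 3,6,22,6,3,44] for √498; ℓ=6 ⇒ convergent index 5
step 0: (22, 1)  from 22·(1,0) + (0,1)
…
step 2: (424, 19)  from 6·(67,3) + (22,1)
…
step 4: (56794, 2545)  from 6·(9395,421) + (424,19)
step 5: (179777, 8056)  from 3·(56794,2545) + (9395,421)
→ (179777, 8056).  Check: 179777²=32319769729, 498·8056²=32319769728, difference 1.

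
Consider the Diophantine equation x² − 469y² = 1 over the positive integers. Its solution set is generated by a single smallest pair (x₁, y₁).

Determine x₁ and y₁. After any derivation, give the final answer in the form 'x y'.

√469 = [21; 1,1,1,10,6,10,1,1,1,42, …], period ℓ=10 (even) → k=9
a_0=21:  p_0=21·1+0=21,  q_0=21·0+1=1
a_1=1:  p_1=1·21+1=22,  q_1=1·1+0=1
…
a_3=1:  p_3=1·43+22=65,  q_3=1·2+1=3
a_4=10:  p_4=10·65+43=693,  q_4=10·3+2=32
…
a_8=1:  p_8=1·47146+42923=90069,  q_8=1·2177+1982=4159
a_9=1:  p_9=1·90069+47146=137215,  q_9=1·4159+2177=6336
fundamental: x₁=137215, y₁=6336  (since 18827956225 − 469·40144896 = 1)

137215 6336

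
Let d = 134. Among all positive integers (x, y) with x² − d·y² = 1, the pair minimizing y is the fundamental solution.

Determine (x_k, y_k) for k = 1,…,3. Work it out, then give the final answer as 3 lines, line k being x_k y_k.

145925 12606
42588211249 3679061100
12429369452874725 1073733982022394

√134 = [11; 1,1,2,1,3,…,1,1,22, …], period ℓ=14 (even) → k=13
step 0: (11, 1)  from 11·(1,0) + (0,1)
step 1: (12, 1)  from 1·(11,1) + (1,0)
step 2: (23, 2)  from 1·(12,1) + (11,1)
…
step 5: (301, 26)  from 3·(81,7) + (58,5)
…
step 10: (22133, 1912)  from 1·(17630,1523) + (4503,389)
step 11: (61896, 5347)  from 2·(22133,1912) + (17630,1523)
step 12: (84029, 7259)  from 1·(61896,5347) + (22133,1912)
step 13: (145925, 12606)  from 1·(84029,7259) + (61896,5347)
(x₁, y₁) = (145925, 12606);  145925² − 134·12606² = 1 ✓
(145925+12606√134)^2 = 42588211249 + 3679061100√134
(145925+12606√134)^3 = 12429369452874725 + 1073733982022394√134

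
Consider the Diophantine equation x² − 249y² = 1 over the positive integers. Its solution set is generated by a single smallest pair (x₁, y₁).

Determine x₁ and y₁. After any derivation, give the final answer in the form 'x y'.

8553815 542076

[15; 1,3,1,1,5,…,3,1,30] for √249; ℓ=16 ⇒ convergent index 15
a_0=15:  p_0=15·1+0=15,  q_0=15·0+1=1
a_1=1:  p_1=1·15+1=16,  q_1=1·1+0=1
…
a_3=1:  p_3=1·63+16=79,  q_3=1·4+1=5
…
a_6=1:  p_6=1·789+142=931,  q_6=1·50+9=59
…
a_9=3:  p_9=3·36751+3582=113835,  q_9=3·2329+227=7214
…
a_14=3:  p_14=3·1884116+1017351=6669699,  q_14=3·119401+64472=422675
a_15=1:  p_15=1·6669699+1884116=8553815,  q_15=1·422675+119401=542076
(x₁, y₁) = (8553815, 542076);  8553815² − 249·542076² = 1 ✓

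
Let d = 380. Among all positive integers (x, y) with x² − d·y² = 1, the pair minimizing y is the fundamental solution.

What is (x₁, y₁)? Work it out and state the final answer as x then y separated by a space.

[19; 2,38] for √380; ℓ=2 ⇒ convergent index 1
step 0: (19, 1)  from 19·(1,0) + (0,1)
step 1: (39, 2)  from 2·(19,1) + (1,0)
(x₁, y₁) = (39, 2);  39² − 380·2² = 1 ✓

39 2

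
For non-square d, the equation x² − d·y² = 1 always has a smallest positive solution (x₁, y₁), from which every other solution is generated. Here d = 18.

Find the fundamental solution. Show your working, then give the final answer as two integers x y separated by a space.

17 4

√18 = [4; 4,8, …], period ℓ=2 (even) → k=1
step 0: (4, 1)  from 4·(1,0) + (0,1)
step 1: (17, 4)  from 4·(4,1) + (1,0)
(x₁, y₁) = (17, 4);  17² − 18·4² = 1 ✓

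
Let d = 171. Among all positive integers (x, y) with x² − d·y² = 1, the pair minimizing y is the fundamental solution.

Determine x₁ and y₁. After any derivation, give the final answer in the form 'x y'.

170 13

[13; 13,26] for √171; ℓ=2 ⇒ convergent index 1
step 0: (13, 1)  from 13·(1,0) + (0,1)
step 1: (170, 13)  from 13·(13,1) + (1,0)
(x₁, y₁) = (170, 13);  170² − 171·13² = 1 ✓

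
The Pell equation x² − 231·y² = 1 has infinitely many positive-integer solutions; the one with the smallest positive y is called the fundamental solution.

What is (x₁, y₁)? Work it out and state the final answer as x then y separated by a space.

76 5

√231 → a₀=15, period (5,30); ℓ=2 even so k=1
step 0: (15, 1)  from 15·(1,0) + (0,1)
step 1: (76, 5)  from 5·(15,1) + (1,0)
→ (76, 5).  Check: 76²=5776, 231·5²=5775, difference 1.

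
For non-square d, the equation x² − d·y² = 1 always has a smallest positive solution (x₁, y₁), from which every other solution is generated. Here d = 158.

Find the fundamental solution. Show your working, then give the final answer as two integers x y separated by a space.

√158 → a₀=12, period (1,1,3,12,3,1,1,24); ℓ=8 even so k=7
a_0=12:  p_0=12·1+0=12,  q_0=12·0+1=1
a_1=1:  p_1=1·12+1=13,  q_1=1·1+0=1
a_2=1:  p_2=1·13+12=25,  q_2=1·1+1=2
…
a_5=3:  p_5=3·1081+88=3331,  q_5=3·86+7=265
a_6=1:  p_6=1·3331+1081=4412,  q_6=1·265+86=351
a_7=1:  p_7=1·4412+3331=7743,  q_7=1·351+265=616
(x₁, y₁) = (7743, 616);  7743² − 158·616² = 1 ✓

7743 616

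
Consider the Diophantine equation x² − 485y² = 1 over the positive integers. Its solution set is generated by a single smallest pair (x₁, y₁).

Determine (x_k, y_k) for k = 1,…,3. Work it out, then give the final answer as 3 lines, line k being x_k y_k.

√485 → a₀=22, period (44); ℓ=1 odd so k=1
i=0: a=22 ⇒ p=22, q=1
i=1: a=44 ⇒ p=969, q=44
(x₁, y₁) = (969, 44);  969² − 485·44² = 1 ✓
(969+44√485)^2 = 1877921 + 85272√485
(969+44√485)^3 = 3639409929 + 165257092√485

969 44
1877921 85272
3639409929 165257092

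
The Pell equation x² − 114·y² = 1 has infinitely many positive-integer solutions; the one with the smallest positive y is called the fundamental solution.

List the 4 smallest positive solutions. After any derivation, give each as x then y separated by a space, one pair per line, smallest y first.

1025 96
2101249 196800
4307559425 403439904
8830494720001 827051606400

[10; 1,2,10,2,1,20] for √114; ℓ=6 ⇒ convergent index 5
k=0  a_k=10  p_k/q_k = 10/1
k=1  a_k=1  p_k/q_k = 11/1
…
k=3  a_k=10  p_k/q_k = 331/31
k=4  a_k=2  p_k/q_k = 694/65
k=5  a_k=1  p_k/q_k = 1025/96
fundamental: x₁=1025, y₁=96  (since 1050625 − 114·9216 = 1)
(1025+96√114)^2 = 2101249 + 196800√114
(1025+96√114)^3 = 4307559425 + 403439904√114
(1025+96√114)^4 = 8830494720001 + 827051606400√114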